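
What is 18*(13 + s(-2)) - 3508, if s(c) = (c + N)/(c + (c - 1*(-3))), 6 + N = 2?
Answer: -3166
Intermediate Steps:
N = -4 (N = -6 + 2 = -4)
s(c) = (-4 + c)/(3 + 2*c) (s(c) = (c - 4)/(c + (c - 1*(-3))) = (-4 + c)/(c + (c + 3)) = (-4 + c)/(c + (3 + c)) = (-4 + c)/(3 + 2*c))
18*(13 + s(-2)) - 3508 = 18*(13 + (-4 - 2)/(3 + 2*(-2))) - 3508 = 18*(13 - 6/(3 - 4)) - 3508 = 18*(13 - 6/(-1)) - 3508 = 18*(13 - 1*(-6)) - 3508 = 18*(13 + 6) - 3508 = 18*19 - 3508 = 342 - 3508 = -3166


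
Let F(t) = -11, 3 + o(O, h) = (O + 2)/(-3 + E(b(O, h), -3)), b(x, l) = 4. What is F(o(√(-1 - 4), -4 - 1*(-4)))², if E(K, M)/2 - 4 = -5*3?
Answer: 121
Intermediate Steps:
E(K, M) = -22 (E(K, M) = 8 + 2*(-5*3) = 8 + 2*(-15) = 8 - 30 = -22)
o(O, h) = -77/25 - O/25 (o(O, h) = -3 + (O + 2)/(-3 - 22) = -3 + (2 + O)/(-25) = -3 + (2 + O)*(-1/25) = -3 + (-2/25 - O/25) = -77/25 - O/25)
F(o(√(-1 - 4), -4 - 1*(-4)))² = (-11)² = 121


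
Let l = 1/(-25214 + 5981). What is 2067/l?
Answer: -39754611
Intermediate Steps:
l = -1/19233 (l = 1/(-19233) = -1/19233 ≈ -5.1994e-5)
2067/l = 2067/(-1/19233) = 2067*(-19233) = -39754611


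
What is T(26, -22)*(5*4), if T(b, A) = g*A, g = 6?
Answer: -2640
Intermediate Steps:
T(b, A) = 6*A
T(26, -22)*(5*4) = (6*(-22))*(5*4) = -132*20 = -2640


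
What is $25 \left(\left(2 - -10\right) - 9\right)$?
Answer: $75$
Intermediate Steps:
$25 \left(\left(2 - -10\right) - 9\right) = 25 \left(\left(2 + 10\right) - 9\right) = 25 \left(12 - 9\right) = 25 \cdot 3 = 75$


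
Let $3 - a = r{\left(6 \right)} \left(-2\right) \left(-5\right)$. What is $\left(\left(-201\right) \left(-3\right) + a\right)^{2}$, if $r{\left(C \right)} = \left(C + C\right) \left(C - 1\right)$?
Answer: $36$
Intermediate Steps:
$r{\left(C \right)} = 2 C \left(-1 + C\right)$
$a = -597$ ($a = 3 - 2 \cdot 6 \left(-1 + 6\right) \left(-2\right) \left(-5\right) = 3 - 2 \cdot 6 \cdot 5 \left(-2\right) \left(-5\right) = 3 - 60 \left(-2\right) \left(-5\right) = 3 - \left(-120\right) \left(-5\right) = 3 - 600 = -597$)
$\left(\left(-201\right) \left(-3\right) + a\right)^{2} = \left(\left(-201\right) \left(-3\right) - 597\right)^{2} = \left(603 - 597\right)^{2} = 6^{2} = 36$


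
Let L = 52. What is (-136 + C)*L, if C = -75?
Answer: -10972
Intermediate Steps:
(-136 + C)*L = (-136 - 75)*52 = -211*52 = -10972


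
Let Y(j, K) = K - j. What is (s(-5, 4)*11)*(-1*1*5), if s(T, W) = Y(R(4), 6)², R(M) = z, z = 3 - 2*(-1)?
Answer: -55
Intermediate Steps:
z = 5 (z = 3 + 2 = 5)
R(M) = 5
s(T, W) = 1 (s(T, W) = (6 - 1*5)² = (6 - 5)² = 1² = 1)
(s(-5, 4)*11)*(-1*1*5) = (1*11)*(-1*1*5) = 11*(-1*5) = 11*(-5) = -55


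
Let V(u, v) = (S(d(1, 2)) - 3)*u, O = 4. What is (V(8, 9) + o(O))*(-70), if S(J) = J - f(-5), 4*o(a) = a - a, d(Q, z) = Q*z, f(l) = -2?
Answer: -560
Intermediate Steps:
o(a) = 0 (o(a) = (a - a)/4 = (¼)*0 = 0)
S(J) = 2 + J (S(J) = J - 1*(-2) = J + 2 = 2 + J)
V(u, v) = u (V(u, v) = ((2 + 1*2) - 3)*u = ((2 + 2) - 3)*u = (4 - 3)*u = 1*u = u)
(V(8, 9) + o(O))*(-70) = (8 + 0)*(-70) = 8*(-70) = -560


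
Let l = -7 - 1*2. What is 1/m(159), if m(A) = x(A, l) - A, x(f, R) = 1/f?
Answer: -159/25280 ≈ -0.0062896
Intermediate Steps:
l = -9 (l = -7 - 2 = -9)
m(A) = 1/A - A
1/m(159) = 1/(1/159 - 1*159) = 1/(1/159 - 159) = 1/(-25280/159) = -159/25280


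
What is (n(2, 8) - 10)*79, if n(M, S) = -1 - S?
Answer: -1501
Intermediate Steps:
(n(2, 8) - 10)*79 = ((-1 - 1*8) - 10)*79 = ((-1 - 8) - 10)*79 = (-9 - 10)*79 = -19*79 = -1501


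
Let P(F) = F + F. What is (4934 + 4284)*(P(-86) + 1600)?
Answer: 13163304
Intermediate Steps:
P(F) = 2*F
(4934 + 4284)*(P(-86) + 1600) = (4934 + 4284)*(2*(-86) + 1600) = 9218*(-172 + 1600) = 9218*1428 = 13163304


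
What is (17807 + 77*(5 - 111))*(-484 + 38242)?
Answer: 364175910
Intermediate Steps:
(17807 + 77*(5 - 111))*(-484 + 38242) = (17807 + 77*(-106))*37758 = (17807 - 8162)*37758 = 9645*37758 = 364175910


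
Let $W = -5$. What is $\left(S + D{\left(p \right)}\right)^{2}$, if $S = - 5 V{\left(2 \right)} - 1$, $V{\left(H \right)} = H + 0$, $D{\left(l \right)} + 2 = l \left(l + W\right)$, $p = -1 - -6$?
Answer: $169$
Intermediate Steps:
$p = 5$ ($p = -1 + 6 = 5$)
$D{\left(l \right)} = -2 + l \left(-5 + l\right)$ ($D{\left(l \right)} = -2 + l \left(l - 5\right) = -2 + l \left(-5 + l\right)$)
$V{\left(H \right)} = H$
$S = -11$ ($S = \left(-5\right) 2 - 1 = -10 - 1 = -11$)
$\left(S + D{\left(p \right)}\right)^{2} = \left(-11 - \left(27 - 25\right)\right)^{2} = \left(-11 - 2\right)^{2} = \left(-13\right)^{2} = 169$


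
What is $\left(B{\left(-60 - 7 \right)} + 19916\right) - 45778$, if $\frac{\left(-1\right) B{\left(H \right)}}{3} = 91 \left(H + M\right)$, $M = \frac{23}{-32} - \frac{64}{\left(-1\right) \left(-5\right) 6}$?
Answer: $- \frac{1086781}{160} \approx -6792.4$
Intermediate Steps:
$M = - \frac{1369}{480}$ ($M = 23 \left(- \frac{1}{32}\right) - \frac{64}{5 \cdot 6} = - \frac{23}{32} - \frac{64}{30} = - \frac{23}{32} - \frac{32}{15} = - \frac{1369}{480} \approx -2.8521$)
$B{\left(H \right)} = \frac{124579}{160} - 273 H$ ($B{\left(H \right)} = - 3 \cdot 91 \left(H - \frac{1369}{480}\right) = - 3 \cdot 91 \left(- \frac{1369}{480} + H\right) = - 3 \left(- \frac{124579}{480} + 91 H\right) = \frac{124579}{160} - 273 H$)
$\left(B{\left(-60 - 7 \right)} + 19916\right) - 45778 = \left(\left(\frac{124579}{160} - 273 \left(-60 - 7\right)\right) + 19916\right) - 45778 = \left(\left(\frac{124579}{160} - -18291\right) + 19916\right) - 45778 = \left(\left(\frac{124579}{160} + 18291\right) + 19916\right) - 45778 = \left(\frac{3051139}{160} + 19916\right) - 45778 = \frac{6237699}{160} - 45778 = - \frac{1086781}{160}$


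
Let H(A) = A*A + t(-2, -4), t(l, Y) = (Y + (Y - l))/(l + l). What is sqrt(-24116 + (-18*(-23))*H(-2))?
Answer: I*sqrt(21839) ≈ 147.78*I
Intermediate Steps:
t(l, Y) = (-l + 2*Y)/(2*l) (t(l, Y) = (-l + 2*Y)/((2*l)) = (-l + 2*Y)*(1/(2*l)) = (-l + 2*Y)/(2*l))
H(A) = 3/2 + A**2 (H(A) = A*A + (-4 - 1/2*(-2))/(-2) = A**2 - (-4 + 1)/2 = A**2 - 1/2*(-3) = A**2 + 3/2 = 3/2 + A**2)
sqrt(-24116 + (-18*(-23))*H(-2)) = sqrt(-24116 + (-18*(-23))*(3/2 + (-2)**2)) = sqrt(-24116 + 414*(3/2 + 4)) = sqrt(-24116 + 414*(11/2)) = sqrt(-24116 + 2277) = sqrt(-21839) = I*sqrt(21839)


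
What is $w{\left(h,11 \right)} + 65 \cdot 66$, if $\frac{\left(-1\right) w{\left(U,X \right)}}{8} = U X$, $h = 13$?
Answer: $3146$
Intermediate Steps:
$w{\left(U,X \right)} = - 8 U X$
$w{\left(h,11 \right)} + 65 \cdot 66 = \left(-8\right) 13 \cdot 11 + 65 \cdot 66 = -1144 + 4290 = 3146$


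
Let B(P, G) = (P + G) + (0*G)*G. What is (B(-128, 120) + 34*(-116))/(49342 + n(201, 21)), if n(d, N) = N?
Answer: -3952/49363 ≈ -0.080060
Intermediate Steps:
B(P, G) = G + P (B(P, G) = (G + P) + 0*G = (G + P) + 0 = G + P)
(B(-128, 120) + 34*(-116))/(49342 + n(201, 21)) = ((120 - 128) + 34*(-116))/(49342 + 21) = (-8 - 3944)/49363 = -3952*1/49363 = -3952/49363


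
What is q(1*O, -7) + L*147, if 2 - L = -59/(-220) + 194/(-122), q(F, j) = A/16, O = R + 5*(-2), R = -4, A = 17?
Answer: 26270663/53680 ≈ 489.39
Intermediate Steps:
O = -14 (O = -4 + 5*(-2) = -4 - 10 = -14)
q(F, j) = 17/16
L = 44581/13420 (L = 2 - (-59/(-220) + 194/(-122)) = 2 - (-59*(-1/220) + 194*(-1/122)) = 2 - (59/220 - 97/61) = 2 - 1*(-17741/13420) = 2 + 17741/13420 = 44581/13420 ≈ 3.3220)
q(1*O, -7) + L*147 = 17/16 + (44581/13420)*147 = 17/16 + 6553407/13420 = 26270663/53680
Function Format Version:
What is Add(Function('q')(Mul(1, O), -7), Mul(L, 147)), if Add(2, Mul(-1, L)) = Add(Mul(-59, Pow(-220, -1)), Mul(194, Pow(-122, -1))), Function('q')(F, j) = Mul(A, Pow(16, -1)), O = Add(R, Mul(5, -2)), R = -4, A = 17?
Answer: Rational(26270663, 53680) ≈ 489.39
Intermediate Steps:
O = -14 (O = Add(-4, Mul(5, -2)) = Add(-4, -10) = -14)
Function('q')(F, j) = Rational(17, 16) (Function('q')(F, j) = Mul(17, Pow(16, -1)) = Mul(17, Rational(1, 16)) = Rational(17, 16))
L = Rational(44581, 13420) (L = Add(2, Mul(-1, Add(Mul(-59, Pow(-220, -1)), Mul(194, Pow(-122, -1))))) = Add(2, Mul(-1, Add(Mul(-59, Rational(-1, 220)), Mul(194, Rational(-1, 122))))) = Add(2, Mul(-1, Add(Rational(59, 220), Rational(-97, 61)))) = Add(2, Mul(-1, Rational(-17741, 13420))) = Add(2, Rational(17741, 13420)) = Rational(44581, 13420) ≈ 3.3220)
Add(Function('q')(Mul(1, O), -7), Mul(L, 147)) = Add(Rational(17, 16), Mul(Rational(44581, 13420), 147)) = Add(Rational(17, 16), Rational(6553407, 13420)) = Rational(26270663, 53680)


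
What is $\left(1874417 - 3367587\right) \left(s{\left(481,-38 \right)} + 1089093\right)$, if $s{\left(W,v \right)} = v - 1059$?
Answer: $-1624562987320$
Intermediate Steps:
$s{\left(W,v \right)} = -1059 + v$
$\left(1874417 - 3367587\right) \left(s{\left(481,-38 \right)} + 1089093\right) = \left(1874417 - 3367587\right) \left(\left(-1059 - 38\right) + 1089093\right) = - 1493170 \left(-1097 + 1089093\right) = \left(-1493170\right) 1087996 = -1624562987320$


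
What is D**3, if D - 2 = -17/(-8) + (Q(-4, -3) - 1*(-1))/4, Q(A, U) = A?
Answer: 19683/512 ≈ 38.443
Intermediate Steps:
D = 27/8 (D = 2 + (-17/(-8) + (-4 - 1*(-1))/4) = 2 + (-17*(-1/8) + (-4 + 1)*(1/4)) = 2 + (17/8 - 3*1/4) = 2 + (17/8 - 3/4) = 2 + 11/8 = 27/8 ≈ 3.3750)
D**3 = (27/8)**3 = 19683/512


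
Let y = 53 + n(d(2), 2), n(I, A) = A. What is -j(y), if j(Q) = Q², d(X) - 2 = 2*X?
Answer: -3025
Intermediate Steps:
d(X) = 2 + 2*X
y = 55 (y = 53 + 2 = 55)
-j(y) = -1*55² = -1*3025 = -3025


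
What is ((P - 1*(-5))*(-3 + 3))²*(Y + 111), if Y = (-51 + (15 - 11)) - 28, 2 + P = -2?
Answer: 0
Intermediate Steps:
P = -4 (P = -2 - 2 = -4)
Y = -75 (Y = (-51 + 4) - 28 = -47 - 28 = -75)
((P - 1*(-5))*(-3 + 3))²*(Y + 111) = ((-4 - 1*(-5))*(-3 + 3))²*(-75 + 111) = ((-4 + 5)*0)²*36 = (1*0)²*36 = 0²*36 = 0*36 = 0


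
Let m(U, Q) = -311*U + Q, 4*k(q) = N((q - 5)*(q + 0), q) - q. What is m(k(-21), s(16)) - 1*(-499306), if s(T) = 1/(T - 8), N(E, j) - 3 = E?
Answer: 3639909/8 ≈ 4.5499e+5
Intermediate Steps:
N(E, j) = 3 + E
k(q) = ¾ - q/4 + q*(-5 + q)/4 (k(q) = ((3 + (q - 5)*(q + 0)) - q)/4 = ((3 + (-5 + q)*q) - q)/4 = ((3 + q*(-5 + q)) - q)/4 = (3 - q + q*(-5 + q))/4 = ¾ - q/4 + q*(-5 + q)/4)
s(T) = 1/(-8 + T)
m(U, Q) = Q - 311*U
m(k(-21), s(16)) - 1*(-499306) = (1/(-8 + 16) - 311*(¾ - ¼*(-21) + (¼)*(-21)*(-5 - 21))) - 1*(-499306) = (1/8 - 311*(¾ + 21/4 + (¼)*(-21)*(-26))) + 499306 = (⅛ - 311*(¾ + 21/4 + 273/2)) + 499306 = (⅛ - 311*285/2) + 499306 = (⅛ - 88635/2) + 499306 = -354539/8 + 499306 = 3639909/8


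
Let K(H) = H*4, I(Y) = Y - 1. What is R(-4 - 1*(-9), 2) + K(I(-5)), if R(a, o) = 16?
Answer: -8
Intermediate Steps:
I(Y) = -1 + Y
K(H) = 4*H
R(-4 - 1*(-9), 2) + K(I(-5)) = 16 + 4*(-1 - 5) = 16 + 4*(-6) = 16 - 24 = -8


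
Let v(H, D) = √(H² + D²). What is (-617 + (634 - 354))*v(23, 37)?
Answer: -337*√1898 ≈ -14682.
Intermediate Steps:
v(H, D) = √(D² + H²)
(-617 + (634 - 354))*v(23, 37) = (-617 + (634 - 354))*√(37² + 23²) = (-617 + 280)*√(1369 + 529) = -337*√1898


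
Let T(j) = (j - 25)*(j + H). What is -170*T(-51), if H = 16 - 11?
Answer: -594320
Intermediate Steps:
H = 5
T(j) = (-25 + j)*(5 + j) (T(j) = (j - 25)*(j + 5) = (-25 + j)*(5 + j))
-170*T(-51) = -170*(-125 + (-51)² - 20*(-51)) = -170*(-125 + 2601 + 1020) = -170*3496 = -594320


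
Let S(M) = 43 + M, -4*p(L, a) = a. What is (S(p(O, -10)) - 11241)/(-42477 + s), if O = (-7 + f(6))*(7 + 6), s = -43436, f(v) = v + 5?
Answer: 22391/171826 ≈ 0.13031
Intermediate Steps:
f(v) = 5 + v
O = 52 (O = (-7 + (5 + 6))*(7 + 6) = (-7 + 11)*13 = 4*13 = 52)
p(L, a) = -a/4
(S(p(O, -10)) - 11241)/(-42477 + s) = ((43 - ¼*(-10)) - 11241)/(-42477 - 43436) = ((43 + 5/2) - 11241)/(-85913) = (91/2 - 11241)*(-1/85913) = -22391/2*(-1/85913) = 22391/171826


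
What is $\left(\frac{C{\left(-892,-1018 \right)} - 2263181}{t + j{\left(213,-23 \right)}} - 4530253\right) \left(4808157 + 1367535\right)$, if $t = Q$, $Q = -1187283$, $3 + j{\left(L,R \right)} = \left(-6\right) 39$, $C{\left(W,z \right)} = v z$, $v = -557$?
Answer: $- \frac{553729460599643121}{19792} \approx -2.7977 \cdot 10^{13}$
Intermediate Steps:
$C{\left(W,z \right)} = - 557 z$
$j{\left(L,R \right)} = -237$ ($j{\left(L,R \right)} = -3 - 234 = -237$)
$t = -1187283$
$\left(\frac{C{\left(-892,-1018 \right)} - 2263181}{t + j{\left(213,-23 \right)}} - 4530253\right) \left(4808157 + 1367535\right) = \left(\frac{\left(-557\right) \left(-1018\right) - 2263181}{-1187283 - 237} - 4530253\right) \left(4808157 + 1367535\right) = \left(\frac{567026 - 2263181}{-1187520} - 4530253\right) 6175692 = \left(\left(-1696155\right) \left(- \frac{1}{1187520}\right) - 4530253\right) 6175692 = \left(\frac{113077}{79168} - 4530253\right) 6175692 = \left(- \frac{358650956427}{79168}\right) 6175692 = - \frac{553729460599643121}{19792}$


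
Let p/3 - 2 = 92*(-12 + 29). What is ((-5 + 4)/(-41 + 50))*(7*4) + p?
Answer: 42254/9 ≈ 4694.9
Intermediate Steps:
p = 4698 (p = 6 + 3*(92*(-12 + 29)) = 6 + 3*(92*17) = 6 + 3*1564 = 6 + 4692 = 4698)
((-5 + 4)/(-41 + 50))*(7*4) + p = ((-5 + 4)/(-41 + 50))*(7*4) + 4698 = -1/9*28 + 4698 = -28/9 + 4698 = 42254/9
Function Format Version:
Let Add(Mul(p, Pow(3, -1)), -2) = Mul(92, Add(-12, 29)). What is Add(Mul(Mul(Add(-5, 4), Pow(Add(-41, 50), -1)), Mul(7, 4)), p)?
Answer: Rational(42254, 9) ≈ 4694.9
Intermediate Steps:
p = 4698 (p = Add(6, Mul(3, Mul(92, Add(-12, 29)))) = Add(6, Mul(3, Mul(92, 17))) = Add(6, Mul(3, 1564)) = Add(6, 4692) = 4698)
Add(Mul(Mul(Add(-5, 4), Pow(Add(-41, 50), -1)), Mul(7, 4)), p) = Add(Mul(Mul(Add(-5, 4), Pow(Add(-41, 50), -1)), Mul(7, 4)), 4698) = Add(Mul(Mul(-1, Pow(9, -1)), 28), 4698) = Add(Mul(Mul(-1, Rational(1, 9)), 28), 4698) = Add(Mul(Rational(-1, 9), 28), 4698) = Add(Rational(-28, 9), 4698) = Rational(42254, 9)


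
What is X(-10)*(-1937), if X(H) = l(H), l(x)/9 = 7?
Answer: -122031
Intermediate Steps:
l(x) = 63 (l(x) = 9*7 = 63)
X(H) = 63
X(-10)*(-1937) = 63*(-1937) = -122031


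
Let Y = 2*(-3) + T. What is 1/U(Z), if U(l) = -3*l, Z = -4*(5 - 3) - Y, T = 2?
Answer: 1/12 ≈ 0.083333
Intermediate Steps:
Y = -4 (Y = 2*(-3) + 2 = -6 + 2 = -4)
Z = -4 (Z = -4*(5 - 3) - 1*(-4) = -4*2 + 4 = -8 + 4 = -4)
1/U(Z) = 1/(-3*(-4)) = 1/12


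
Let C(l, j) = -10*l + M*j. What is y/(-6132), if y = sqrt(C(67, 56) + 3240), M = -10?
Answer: -sqrt(2010)/6132 ≈ -0.0073113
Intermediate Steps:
C(l, j) = -10*j - 10*l (C(l, j) = -10*l - 10*j = -10*j - 10*l)
y = sqrt(2010) (y = sqrt((-10*56 - 10*67) + 3240) = sqrt((-560 - 670) + 3240) = sqrt(-1230 + 3240) = sqrt(2010) ≈ 44.833)
y/(-6132) = sqrt(2010)/(-6132) = sqrt(2010)*(-1/6132) = -sqrt(2010)/6132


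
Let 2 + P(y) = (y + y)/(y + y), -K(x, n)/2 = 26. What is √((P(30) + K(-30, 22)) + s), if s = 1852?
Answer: √1799 ≈ 42.415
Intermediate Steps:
K(x, n) = -52 (K(x, n) = -2*26 = -52)
P(y) = -1 (P(y) = -2 + (y + y)/(y + y) = -2 + (2*y)/((2*y)) = -2 + (2*y)*(1/(2*y)) = -2 + 1 = -1)
√((P(30) + K(-30, 22)) + s) = √((-1 - 52) + 1852) = √(-53 + 1852) = √1799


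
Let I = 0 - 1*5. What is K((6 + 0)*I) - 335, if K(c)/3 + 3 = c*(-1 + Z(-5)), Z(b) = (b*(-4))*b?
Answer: 8746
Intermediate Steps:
I = -5 (I = 0 - 5 = -5)
Z(b) = -4*b² (Z(b) = (-4*b)*b = -4*b²)
K(c) = -9 - 303*c (K(c) = -9 + 3*(c*(-1 - 4*(-5)²)) = -9 + 3*(c*(-1 - 4*25)) = -9 + 3*(c*(-1 - 100)) = -9 + 3*(c*(-101)) = -9 + 3*(-101*c) = -9 - 303*c)
K((6 + 0)*I) - 335 = (-9 - 303*(6 + 0)*(-5)) - 335 = (-9 - 1818*(-5)) - 335 = (-9 - 303*(-30)) - 335 = (-9 + 9090) - 335 = 9081 - 335 = 8746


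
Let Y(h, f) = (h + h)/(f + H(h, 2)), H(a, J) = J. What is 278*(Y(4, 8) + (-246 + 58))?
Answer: -260208/5 ≈ -52042.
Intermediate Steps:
Y(h, f) = 2*h/(2 + f) (Y(h, f) = (h + h)/(f + 2) = (2*h)/(2 + f) = 2*h/(2 + f))
278*(Y(4, 8) + (-246 + 58)) = 278*(2*4/(2 + 8) + (-246 + 58)) = 278*(2*4/10 - 188) = 278*(2*4*(⅒) - 188) = 278*(⅘ - 188) = 278*(-936/5) = -260208/5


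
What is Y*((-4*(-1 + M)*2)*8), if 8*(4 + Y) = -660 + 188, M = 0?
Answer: -4032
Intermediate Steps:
Y = -63 (Y = -4 + (-660 + 188)/8 = -4 + (⅛)*(-472) = -4 - 59 = -63)
Y*((-4*(-1 + M)*2)*8) = -63*-4*(-1 + 0)*2*8 = -63*-4*(-1)*2*8 = -63*4*2*8 = -504*8 = -63*64 = -4032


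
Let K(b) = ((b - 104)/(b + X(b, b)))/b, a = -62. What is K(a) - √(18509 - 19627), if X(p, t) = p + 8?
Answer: -83/3596 - I*√1118 ≈ -0.023081 - 33.437*I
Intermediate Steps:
X(p, t) = 8 + p
K(b) = (-104 + b)/(b*(8 + 2*b)) (K(b) = ((b - 104)/(b + (8 + b)))/b = ((-104 + b)/(8 + 2*b))/b = (-104 + b)/(b*(8 + 2*b)))
K(a) - √(18509 - 19627) = (½)*(-104 - 62)/(-62*(4 - 62)) - √(18509 - 19627) = (½)*(-1/62)*(-166)/(-58) - √(-1118) = (½)*(-1/62)*(-1/58)*(-166) - I*√1118 = -83/3596 - I*√1118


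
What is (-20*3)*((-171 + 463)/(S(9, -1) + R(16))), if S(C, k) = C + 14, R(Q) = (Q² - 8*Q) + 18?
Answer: -17520/169 ≈ -103.67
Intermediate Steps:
R(Q) = 18 + Q² - 8*Q
S(C, k) = 14 + C
(-20*3)*((-171 + 463)/(S(9, -1) + R(16))) = (-20*3)*((-171 + 463)/((14 + 9) + (18 + 16² - 8*16))) = -17520/(23 + (18 + 256 - 128)) = -17520/(23 + 146) = -17520/169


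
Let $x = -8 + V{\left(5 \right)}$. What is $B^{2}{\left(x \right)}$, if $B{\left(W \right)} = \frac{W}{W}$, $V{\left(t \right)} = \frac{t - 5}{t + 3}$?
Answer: $1$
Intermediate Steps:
$V{\left(t \right)} = \frac{-5 + t}{3 + t}$
$x = -8$ ($x = -8 + \frac{-5 + 5}{3 + 5} = -8 + \frac{1}{8} \cdot 0 = -8 + 0 = -8$)
$B{\left(W \right)} = 1$
$B^{2}{\left(x \right)} = 1^{2} = 1$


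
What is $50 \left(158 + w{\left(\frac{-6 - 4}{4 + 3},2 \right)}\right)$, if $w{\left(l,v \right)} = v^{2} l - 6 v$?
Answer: $\frac{49100}{7} \approx 7014.3$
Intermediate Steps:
$w{\left(l,v \right)} = - 6 v + l v^{2}$ ($w{\left(l,v \right)} = l v^{2} - 6 v = - 6 v + l v^{2}$)
$50 \left(158 + w{\left(\frac{-6 - 4}{4 + 3},2 \right)}\right) = 50 \left(158 + 2 \left(-6 + \frac{-6 - 4}{4 + 3} \cdot 2\right)\right) = 50 \left(158 + 2 \left(-6 + - \frac{10}{7} \cdot 2\right)\right) = 50 \left(158 + 2 \left(-6 + \left(-10\right) \frac{1}{7} \cdot 2\right)\right) = 50 \left(158 + 2 \left(-6 - \frac{20}{7}\right)\right) = 50 \left(158 + 2 \left(- \frac{62}{7}\right)\right) = 50 \left(158 - \frac{124}{7}\right) = 50 \cdot \frac{982}{7} = \frac{49100}{7}$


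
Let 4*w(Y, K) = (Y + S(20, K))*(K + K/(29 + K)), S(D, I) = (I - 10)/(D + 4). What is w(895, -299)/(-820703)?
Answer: 43661659/545451840 ≈ 0.080047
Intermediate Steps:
S(D, I) = (-10 + I)/(4 + D)
w(Y, K) = (K + K/(29 + K))*(-5/12 + Y + K/24)/4 (w(Y, K) = ((Y + (-10 + K)/(4 + 20))*(K + K/(29 + K)))/4 = ((Y + (-10 + K)/24)*(K + K/(29 + K)))/4 = ((Y + (-5/12 + K/24))*(K + K/(29 + K)))/4 = ((-5/12 + Y + K/24)*(K + K/(29 + K)))/4 = ((K + K/(29 + K))*(-5/12 + Y + K/24))/4 = (K + K/(29 + K))*(-5/12 + Y + K/24)/4)
w(895, -299)/(-820703) = ((1/96)*(-299)*(-300 + (-299)² + 20*(-299) + 720*895 + 24*(-299)*895)/(29 - 299))/(-820703) = ((1/96)*(-299)*(-300 + 89401 - 5980 + 644400 - 6422520)/(-270))*(-1/820703) = ((1/96)*(-299)*(-1/270)*(-5694999))*(-1/820703) = -567601567/8640*(-1/820703) = 43661659/545451840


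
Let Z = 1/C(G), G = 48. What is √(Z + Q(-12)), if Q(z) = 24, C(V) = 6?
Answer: √870/6 ≈ 4.9160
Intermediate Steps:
Z = ⅙ (Z = 1/6 = ⅙ ≈ 0.16667)
√(Z + Q(-12)) = √(⅙ + 24) = √(145/6) = √870/6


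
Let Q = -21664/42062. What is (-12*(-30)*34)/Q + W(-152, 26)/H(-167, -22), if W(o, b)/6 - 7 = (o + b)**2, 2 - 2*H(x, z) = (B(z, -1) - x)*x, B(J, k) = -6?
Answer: -144160141381/6067951 ≈ -23758.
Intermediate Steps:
H(x, z) = 1 - x*(-6 - x)/2 (H(x, z) = 1 - (-6 - x)*x/2 = 1 - x*(-6 - x)/2)
Q = -10832/21031 (Q = -21664*1/42062 = -10832/21031 ≈ -0.51505)
W(o, b) = 42 + 6*(b + o)**2 (W(o, b) = 42 + 6*(o + b)**2 = 42 + 6*(b + o)**2)
(-12*(-30)*34)/Q + W(-152, 26)/H(-167, -22) = (-12*(-30)*34)/(-10832/21031) + (42 + 6*(26 - 152)**2)/(1 + (1/2)*(-167)**2 + 3*(-167)) = (360*34)*(-21031/10832) + (42 + 6*(-126)**2)/(1 + (1/2)*27889 - 501) = 12240*(-21031/10832) + (42 + 6*15876)/(1 + 27889/2 - 501) = -16088715/677 + (42 + 95256)/(26889/2) = -16088715/677 + 95298*(2/26889) = -16088715/677 + 63532/8963 = -144160141381/6067951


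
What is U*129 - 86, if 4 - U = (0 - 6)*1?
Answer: 1204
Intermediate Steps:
U = 10 (U = 4 - (0 - 6) = 4 - (-6) = 4 - 1*(-6) = 4 + 6 = 10)
U*129 - 86 = 10*129 - 86 = 1290 - 86 = 1204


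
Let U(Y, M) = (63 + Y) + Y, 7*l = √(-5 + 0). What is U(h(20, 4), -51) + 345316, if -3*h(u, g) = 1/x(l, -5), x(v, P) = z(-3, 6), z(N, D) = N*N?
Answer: 9325231/27 ≈ 3.4538e+5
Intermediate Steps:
z(N, D) = N²
l = I*√5/7 (l = √(-5 + 0)/7 = √(-5)/7 = (I*√5)/7 = I*√5/7 ≈ 0.31944*I)
x(v, P) = 9 (x(v, P) = (-3)² = 9)
h(u, g) = -1/27 (h(u, g) = -⅓/9 = -⅓*⅑ = -1/27)
U(Y, M) = 63 + 2*Y
U(h(20, 4), -51) + 345316 = (63 + 2*(-1/27)) + 345316 = (63 - 2/27) + 345316 = 1699/27 + 345316 = 9325231/27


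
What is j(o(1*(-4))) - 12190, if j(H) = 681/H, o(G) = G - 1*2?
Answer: -24607/2 ≈ -12304.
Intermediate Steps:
o(G) = -2 + G (o(G) = G - 2 = -2 + G)
j(o(1*(-4))) - 12190 = 681/(-2 + 1*(-4)) - 12190 = 681/(-2 - 4) - 12190 = 681/(-6) - 12190 = 681*(-⅙) - 12190 = -227/2 - 12190 = -24607/2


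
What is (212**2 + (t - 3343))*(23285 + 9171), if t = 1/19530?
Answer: 13184723093068/9765 ≈ 1.3502e+9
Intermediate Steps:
t = 1/19530 ≈ 5.1203e-5
(212**2 + (t - 3343))*(23285 + 9171) = (212**2 + (1/19530 - 3343))*(23285 + 9171) = (44944 - 65288789/19530)*32456 = (812467531/19530)*32456 = 13184723093068/9765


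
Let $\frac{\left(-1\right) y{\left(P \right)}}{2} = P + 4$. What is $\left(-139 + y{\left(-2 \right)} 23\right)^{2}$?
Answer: $53361$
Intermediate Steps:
$y{\left(P \right)} = -8 - 2 P$ ($y{\left(P \right)} = - 2 \left(P + 4\right) = - 2 \left(4 + P\right) = -8 - 2 P$)
$\left(-139 + y{\left(-2 \right)} 23\right)^{2} = \left(-139 + \left(-8 - -4\right) 23\right)^{2} = \left(-139 + \left(-8 + 4\right) 23\right)^{2} = \left(-139 - 92\right)^{2} = \left(-231\right)^{2} = 53361$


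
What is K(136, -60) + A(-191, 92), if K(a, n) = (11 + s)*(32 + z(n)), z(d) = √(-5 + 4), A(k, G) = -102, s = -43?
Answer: -1126 - 32*I ≈ -1126.0 - 32.0*I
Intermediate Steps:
z(d) = I (z(d) = √(-1) = I)
K(a, n) = -1024 - 32*I (K(a, n) = (11 - 43)*(32 + I) = -32*(32 + I) = -1024 - 32*I)
K(136, -60) + A(-191, 92) = (-1024 - 32*I) - 102 = -1126 - 32*I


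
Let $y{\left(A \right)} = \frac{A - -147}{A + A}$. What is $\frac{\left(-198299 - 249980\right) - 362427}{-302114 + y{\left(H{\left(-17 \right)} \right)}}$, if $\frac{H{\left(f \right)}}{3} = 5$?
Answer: $\frac{4053530}{1510543} \approx 2.6835$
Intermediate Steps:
$H{\left(f \right)} = 15$ ($H{\left(f \right)} = 3 \cdot 5 = 15$)
$y{\left(A \right)} = \frac{147 + A}{2 A}$ ($y{\left(A \right)} = \frac{A + \left(-57 + 204\right)}{2 A} = \left(A + 147\right) \frac{1}{2 A} = \left(147 + A\right) \frac{1}{2 A} = \frac{147 + A}{2 A}$)
$\frac{\left(-198299 - 249980\right) - 362427}{-302114 + y{\left(H{\left(-17 \right)} \right)}} = \frac{\left(-198299 - 249980\right) - 362427}{-302114 + \frac{147 + 15}{2 \cdot 15}} = \frac{-448279 - 362427}{-302114 + \frac{1}{2} \cdot \frac{1}{15} \cdot 162} = - \frac{810706}{-302114 + \frac{27}{5}} = - \frac{810706}{- \frac{1510543}{5}} = \left(-810706\right) \left(- \frac{5}{1510543}\right) = \frac{4053530}{1510543}$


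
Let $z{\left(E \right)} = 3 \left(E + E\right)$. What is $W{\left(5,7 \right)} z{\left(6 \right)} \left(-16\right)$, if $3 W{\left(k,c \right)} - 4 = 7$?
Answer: $-2112$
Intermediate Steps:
$W{\left(k,c \right)} = \frac{11}{3}$ ($W{\left(k,c \right)} = \frac{4}{3} + \frac{1}{3} \cdot 7 = \frac{4}{3} + \frac{7}{3} = \frac{11}{3}$)
$z{\left(E \right)} = 6 E$ ($z{\left(E \right)} = 3 \cdot 2 E = 6 E$)
$W{\left(5,7 \right)} z{\left(6 \right)} \left(-16\right) = \frac{11 \cdot 6 \cdot 6}{3} \left(-16\right) = \frac{11}{3} \cdot 36 \left(-16\right) = 132 \left(-16\right) = -2112$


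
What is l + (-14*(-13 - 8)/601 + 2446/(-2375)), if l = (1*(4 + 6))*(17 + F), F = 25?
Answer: 598725704/1427375 ≈ 419.46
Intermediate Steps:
l = 420 (l = (1*(4 + 6))*(17 + 25) = (1*10)*42 = 10*42 = 420)
l + (-14*(-13 - 8)/601 + 2446/(-2375)) = 420 + (-14*(-13 - 8)/601 + 2446/(-2375)) = 420 + (-14*(-21)*(1/601) + 2446*(-1/2375)) = 420 + (294*(1/601) - 2446/2375) = 420 + (294/601 - 2446/2375) = 420 - 771796/1427375 = 598725704/1427375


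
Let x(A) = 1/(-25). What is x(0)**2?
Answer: 1/625 ≈ 0.0016000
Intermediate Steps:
x(A) = -1/25
x(0)**2 = (-1/25)**2 = 1/625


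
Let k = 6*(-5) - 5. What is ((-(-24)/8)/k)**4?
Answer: 81/1500625 ≈ 5.3977e-5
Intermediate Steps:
k = -35 (k = -30 - 5 = -35)
((-(-24)/8)/k)**4 = (-(-24)/8/(-35))**4 = (-(-24)/8*(-1/35))**4 = (-1*(-3)*(-1/35))**4 = (3*(-1/35))**4 = (-3/35)**4 = 81/1500625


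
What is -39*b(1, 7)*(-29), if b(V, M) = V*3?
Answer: 3393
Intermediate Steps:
b(V, M) = 3*V
-39*b(1, 7)*(-29) = -117*(-29) = 3393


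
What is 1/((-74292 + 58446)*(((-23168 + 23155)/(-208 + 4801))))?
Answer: 1531/68666 ≈ 0.022296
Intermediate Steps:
1/((-74292 + 58446)*(((-23168 + 23155)/(-208 + 4801)))) = 1/((-15846)*((-13/4593))) = -1/(15846*((-13*1/4593))) = -1/(15846*(-13/4593)) = -1/15846*(-4593/13) = 1531/68666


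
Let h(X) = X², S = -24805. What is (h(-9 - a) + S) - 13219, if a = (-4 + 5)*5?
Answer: -37828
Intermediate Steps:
a = 5 (a = 1*5 = 5)
(h(-9 - a) + S) - 13219 = ((-9 - 1*5)² - 24805) - 13219 = ((-9 - 5)² - 24805) - 13219 = ((-14)² - 24805) - 13219 = (196 - 24805) - 13219 = -24609 - 13219 = -37828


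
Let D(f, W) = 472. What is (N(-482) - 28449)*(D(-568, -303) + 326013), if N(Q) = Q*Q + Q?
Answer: 66404763605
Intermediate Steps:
N(Q) = Q + Q² (N(Q) = Q² + Q = Q + Q²)
(N(-482) - 28449)*(D(-568, -303) + 326013) = (-482*(1 - 482) - 28449)*(472 + 326013) = (-482*(-481) - 28449)*326485 = (231842 - 28449)*326485 = 203393*326485 = 66404763605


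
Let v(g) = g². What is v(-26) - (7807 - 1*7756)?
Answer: 625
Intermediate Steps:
v(-26) - (7807 - 1*7756) = (-26)² - (7807 - 1*7756) = 676 - (7807 - 7756) = 676 - 1*51 = 676 - 51 = 625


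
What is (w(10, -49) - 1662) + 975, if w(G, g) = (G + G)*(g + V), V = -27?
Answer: -2207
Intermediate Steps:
w(G, g) = 2*G*(-27 + g) (w(G, g) = (G + G)*(g - 27) = (2*G)*(-27 + g) = 2*G*(-27 + g))
(w(10, -49) - 1662) + 975 = (2*10*(-27 - 49) - 1662) + 975 = (2*10*(-76) - 1662) + 975 = (-1520 - 1662) + 975 = -3182 + 975 = -2207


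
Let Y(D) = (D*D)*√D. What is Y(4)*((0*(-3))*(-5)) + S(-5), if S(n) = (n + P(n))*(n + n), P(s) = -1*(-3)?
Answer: 20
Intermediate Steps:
P(s) = 3
S(n) = 2*n*(3 + n) (S(n) = (n + 3)*(n + n) = (3 + n)*(2*n) = 2*n*(3 + n))
Y(D) = D^(5/2) (Y(D) = D²*√D = D^(5/2))
Y(4)*((0*(-3))*(-5)) + S(-5) = 4^(5/2)*((0*(-3))*(-5)) + 2*(-5)*(3 - 5) = 32*(0*(-5)) + 2*(-5)*(-2) = 32*0 + 20 = 0 + 20 = 20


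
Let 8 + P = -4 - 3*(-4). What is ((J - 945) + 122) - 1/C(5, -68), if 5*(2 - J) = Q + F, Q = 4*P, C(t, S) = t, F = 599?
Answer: -941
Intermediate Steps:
P = 0 (P = -8 + (-4 - 3*(-4)) = -8 + (-4 + 12) = -8 + 8 = 0)
Q = 0 (Q = 4*0 = 0)
J = -589/5 (J = 2 - (0 + 599)/5 = 2 - 1/5*599 = 2 - 599/5 = -589/5 ≈ -117.80)
((J - 945) + 122) - 1/C(5, -68) = ((-589/5 - 945) + 122) - 1/5 = (-5314/5 + 122) - 1*1/5 = -4704/5 - 1/5 = -941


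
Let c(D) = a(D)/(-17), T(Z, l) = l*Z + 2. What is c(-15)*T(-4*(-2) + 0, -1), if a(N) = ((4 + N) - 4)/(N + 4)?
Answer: 90/187 ≈ 0.48128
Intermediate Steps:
T(Z, l) = 2 + Z*l (T(Z, l) = Z*l + 2 = 2 + Z*l)
a(N) = N/(4 + N)
c(D) = -D/(17*(4 + D)) (c(D) = (D/(4 + D))/(-17) = (D/(4 + D))*(-1/17) = -D/(17*(4 + D)))
c(-15)*T(-4*(-2) + 0, -1) = (-1*(-15)/(68 + 17*(-15)))*(2 + (-4*(-2) + 0)*(-1)) = (-1*(-15)/(68 - 255))*(2 + (8 + 0)*(-1)) = (-1*(-15)/(-187))*(2 + 8*(-1)) = (-1*(-15)*(-1/187))*(2 - 8) = -15/187*(-6) = 90/187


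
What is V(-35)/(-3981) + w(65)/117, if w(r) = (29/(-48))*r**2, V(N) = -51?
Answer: -12499631/573264 ≈ -21.804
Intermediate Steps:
w(r) = -29*r**2/48 (w(r) = (29*(-1/48))*r**2 = -29*r**2/48)
V(-35)/(-3981) + w(65)/117 = -51/(-3981) - 29/48*65**2/117 = -51*(-1/3981) - 29/48*4225*(1/117) = 17/1327 - 122525/48*1/117 = 17/1327 - 9425/432 = -12499631/573264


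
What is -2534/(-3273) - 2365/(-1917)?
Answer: 4199441/2091447 ≈ 2.0079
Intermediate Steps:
-2534/(-3273) - 2365/(-1917) = -2534*(-1/3273) - 2365*(-1/1917) = 2534/3273 + 2365/1917 = 4199441/2091447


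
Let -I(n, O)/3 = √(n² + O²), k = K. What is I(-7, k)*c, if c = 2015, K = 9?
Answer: -6045*√130 ≈ -68924.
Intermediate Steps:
k = 9
I(n, O) = -3*√(O² + n²) (I(n, O) = -3*√(n² + O²) = -3*√(O² + n²))
I(-7, k)*c = -3*√(9² + (-7)²)*2015 = -3*√(81 + 49)*2015 = -3*√130*2015 = -6045*√130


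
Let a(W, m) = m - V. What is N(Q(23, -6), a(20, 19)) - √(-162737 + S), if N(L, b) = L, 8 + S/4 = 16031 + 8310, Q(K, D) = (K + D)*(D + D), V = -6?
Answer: -204 - I*√65405 ≈ -204.0 - 255.74*I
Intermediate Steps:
Q(K, D) = 2*D*(D + K) (Q(K, D) = (D + K)*(2*D) = 2*D*(D + K))
S = 97332 (S = -32 + 4*(16031 + 8310) = -32 + 4*24341 = -32 + 97364 = 97332)
a(W, m) = 6 + m (a(W, m) = m - 1*(-6) = m + 6 = 6 + m)
N(Q(23, -6), a(20, 19)) - √(-162737 + S) = 2*(-6)*(-6 + 23) - √(-162737 + 97332) = 2*(-6)*17 - √(-65405) = -204 - I*√65405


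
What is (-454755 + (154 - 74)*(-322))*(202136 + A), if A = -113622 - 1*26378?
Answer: -29857280040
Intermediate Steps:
A = -140000 (A = -113622 - 26378 = -140000)
(-454755 + (154 - 74)*(-322))*(202136 + A) = (-454755 + (154 - 74)*(-322))*(202136 - 140000) = (-454755 + 80*(-322))*62136 = (-454755 - 25760)*62136 = -480515*62136 = -29857280040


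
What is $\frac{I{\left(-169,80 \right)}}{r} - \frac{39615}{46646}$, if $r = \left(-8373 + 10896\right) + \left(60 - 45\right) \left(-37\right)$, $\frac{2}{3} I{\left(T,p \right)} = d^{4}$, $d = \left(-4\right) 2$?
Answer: $\frac{4346473}{1912486} \approx 2.2727$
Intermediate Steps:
$d = -8$
$I{\left(T,p \right)} = 6144$ ($I{\left(T,p \right)} = \frac{3 \left(-8\right)^{4}}{2} = \frac{3}{2} \cdot 4096 = 6144$)
$r = 1968$ ($r = 2523 + 15 \left(-37\right) = 2523 - 555 = 1968$)
$\frac{I{\left(-169,80 \right)}}{r} - \frac{39615}{46646} = \frac{6144}{1968} - \frac{39615}{46646} = 6144 \cdot \frac{1}{1968} - \frac{39615}{46646} = \frac{128}{41} - \frac{39615}{46646} = \frac{4346473}{1912486}$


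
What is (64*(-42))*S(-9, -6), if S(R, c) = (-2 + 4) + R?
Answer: 18816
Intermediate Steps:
S(R, c) = 2 + R
(64*(-42))*S(-9, -6) = (64*(-42))*(2 - 9) = -2688*(-7) = 18816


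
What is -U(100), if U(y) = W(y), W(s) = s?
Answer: -100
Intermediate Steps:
U(y) = y
-U(100) = -1*100 = -100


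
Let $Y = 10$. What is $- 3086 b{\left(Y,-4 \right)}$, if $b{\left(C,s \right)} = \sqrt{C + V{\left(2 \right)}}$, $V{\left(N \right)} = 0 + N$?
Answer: $- 6172 \sqrt{3} \approx -10690.0$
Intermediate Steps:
$V{\left(N \right)} = N$
$b{\left(C,s \right)} = \sqrt{2 + C}$ ($b{\left(C,s \right)} = \sqrt{C + 2} = \sqrt{2 + C}$)
$- 3086 b{\left(Y,-4 \right)} = - 3086 \sqrt{2 + 10} = - 3086 \sqrt{12} = - 3086 \cdot 2 \sqrt{3} = - 6172 \sqrt{3}$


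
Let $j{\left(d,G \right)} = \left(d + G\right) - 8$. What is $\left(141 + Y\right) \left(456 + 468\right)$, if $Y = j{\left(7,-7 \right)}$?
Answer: $122892$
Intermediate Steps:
$j{\left(d,G \right)} = -8 + G + d$ ($j{\left(d,G \right)} = \left(G + d\right) - 8 = -8 + G + d$)
$Y = -8$ ($Y = -8 - 7 + 7 = -8$)
$\left(141 + Y\right) \left(456 + 468\right) = \left(141 - 8\right) \left(456 + 468\right) = 133 \cdot 924 = 122892$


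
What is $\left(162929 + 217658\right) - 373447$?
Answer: $7140$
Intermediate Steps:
$\left(162929 + 217658\right) - 373447 = 380587 - 373447 = 7140$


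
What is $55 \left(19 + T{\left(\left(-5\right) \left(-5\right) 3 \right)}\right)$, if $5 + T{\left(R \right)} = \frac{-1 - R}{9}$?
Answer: $\frac{2750}{9} \approx 305.56$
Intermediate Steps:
$T{\left(R \right)} = - \frac{46}{9} - \frac{R}{9}$ ($T{\left(R \right)} = -5 + \frac{-1 - R}{9} = -5 + \left(-1 - R\right) \frac{1}{9} = -5 - \left(\frac{1}{9} + \frac{R}{9}\right) = - \frac{46}{9} - \frac{R}{9}$)
$55 \left(19 + T{\left(\left(-5\right) \left(-5\right) 3 \right)}\right) = 55 \left(19 - \left(\frac{46}{9} + \frac{\left(-5\right) \left(-5\right) 3}{9}\right)\right) = 55 \left(19 - \left(\frac{46}{9} + \frac{25 \cdot 3}{9}\right)\right) = 55 \left(19 - \frac{121}{9}\right) = 55 \cdot \frac{50}{9} = \frac{2750}{9}$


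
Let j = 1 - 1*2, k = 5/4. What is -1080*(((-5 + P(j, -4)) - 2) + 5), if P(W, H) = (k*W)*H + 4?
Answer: -7560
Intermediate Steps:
k = 5/4 (k = 5*(1/4) = 5/4 ≈ 1.2500)
j = -1 (j = 1 - 2 = -1)
P(W, H) = 4 + 5*H*W/4 (P(W, H) = (5*W/4)*H + 4 = 5*H*W/4 + 4 = 4 + 5*H*W/4)
-1080*(((-5 + P(j, -4)) - 2) + 5) = -1080*(((-5 + (4 + (5/4)*(-4)*(-1))) - 2) + 5) = -1080*(((-5 + (4 + 5)) - 2) + 5) = -1080*(((-5 + 9) - 2) + 5) = -1080*((4 - 2) + 5) = -1080*(2 + 5) = -1080*7 = -216*35 = -7560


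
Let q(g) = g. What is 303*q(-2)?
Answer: -606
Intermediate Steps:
303*q(-2) = 303*(-2) = -606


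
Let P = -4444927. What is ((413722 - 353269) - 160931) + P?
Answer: -4545405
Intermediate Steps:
((413722 - 353269) - 160931) + P = ((413722 - 353269) - 160931) - 4444927 = (60453 - 160931) - 4444927 = -100478 - 4444927 = -4545405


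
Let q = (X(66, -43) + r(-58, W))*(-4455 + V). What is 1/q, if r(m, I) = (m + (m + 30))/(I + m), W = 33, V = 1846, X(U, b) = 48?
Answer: -25/3355174 ≈ -7.4512e-6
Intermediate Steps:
r(m, I) = (30 + 2*m)/(I + m) (r(m, I) = (m + (30 + m))/(I + m) = (30 + 2*m)/(I + m))
q = -3355174/25 (q = (48 + 2*(15 - 58)/(33 - 58))*(-4455 + 1846) = (48 + 2*(-43)/(-25))*(-2609) = (48 + 2*(-1/25)*(-43))*(-2609) = (48 + 86/25)*(-2609) = (1286/25)*(-2609) = -3355174/25 ≈ -1.3421e+5)
1/q = 1/(-3355174/25) = -25/3355174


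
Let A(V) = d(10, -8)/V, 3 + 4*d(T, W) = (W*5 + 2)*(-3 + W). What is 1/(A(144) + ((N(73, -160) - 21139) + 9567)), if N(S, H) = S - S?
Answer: -576/6665057 ≈ -8.6421e-5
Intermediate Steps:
N(S, H) = 0
d(T, W) = -3/4 + (-3 + W)*(2 + 5*W)/4 (d(T, W) = -3/4 + ((W*5 + 2)*(-3 + W))/4 = -3/4 + ((5*W + 2)*(-3 + W))/4 = -3/4 + ((2 + 5*W)*(-3 + W))/4 = -3/4 + ((-3 + W)*(2 + 5*W))/4 = -3/4 + (-3 + W)*(2 + 5*W)/4)
A(V) = 415/(4*V) (A(V) = (-9/4 - 13/4*(-8) + (5/4)*(-8)**2)/V = (-9/4 + 26 + (5/4)*64)/V = (-9/4 + 26 + 80)/V = 415/(4*V))
1/(A(144) + ((N(73, -160) - 21139) + 9567)) = 1/((415/4)/144 + ((0 - 21139) + 9567)) = 1/((415/4)*(1/144) + (-21139 + 9567)) = 1/(415/576 - 11572) = 1/(-6665057/576) = -576/6665057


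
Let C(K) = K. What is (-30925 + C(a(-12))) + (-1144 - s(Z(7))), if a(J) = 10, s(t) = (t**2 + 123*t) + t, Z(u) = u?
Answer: -32976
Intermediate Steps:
s(t) = t**2 + 124*t
(-30925 + C(a(-12))) + (-1144 - s(Z(7))) = (-30925 + 10) + (-1144 - 7*(124 + 7)) = -30915 + (-1144 - 7*131) = -30915 + (-1144 - 1*917) = -30915 + (-1144 - 917) = -30915 - 2061 = -32976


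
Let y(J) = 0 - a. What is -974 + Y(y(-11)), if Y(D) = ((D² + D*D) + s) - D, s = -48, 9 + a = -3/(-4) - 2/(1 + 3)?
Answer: -7021/8 ≈ -877.63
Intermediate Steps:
a = -35/4 (a = -9 + (-3/(-4) - 2/(1 + 3)) = -9 + (-3*(-¼) - 2/4) = -9 + (¾ - 2*¼) = -9 + (¾ - ½) = -9 + ¼ = -35/4 ≈ -8.7500)
y(J) = 35/4 (y(J) = 0 - 1*(-35/4) = 0 + 35/4 = 35/4)
Y(D) = -48 - D + 2*D² (Y(D) = ((D² + D*D) - 48) - D = ((D² + D²) - 48) - D = (2*D² - 48) - D = (-48 + 2*D²) - D = -48 - D + 2*D²)
-974 + Y(y(-11)) = -974 + (-48 - 1*35/4 + 2*(35/4)²) = -974 + (-48 - 35/4 + 2*(1225/16)) = -974 + (-48 - 35/4 + 1225/8) = -974 + 771/8 = -7021/8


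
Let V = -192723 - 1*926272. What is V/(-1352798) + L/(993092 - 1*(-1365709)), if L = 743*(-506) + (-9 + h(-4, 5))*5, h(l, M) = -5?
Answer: 2130796598651/3190981275198 ≈ 0.66776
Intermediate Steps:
V = -1118995 (V = -192723 - 926272 = -1118995)
L = -376028 (L = 743*(-506) + (-9 - 5)*5 = -375958 - 14*5 = -375958 - 70 = -376028)
V/(-1352798) + L/(993092 - 1*(-1365709)) = -1118995/(-1352798) - 376028/(993092 - 1*(-1365709)) = -1118995*(-1/1352798) - 376028/(993092 + 1365709) = 1118995/1352798 - 376028/2358801 = 2130796598651/3190981275198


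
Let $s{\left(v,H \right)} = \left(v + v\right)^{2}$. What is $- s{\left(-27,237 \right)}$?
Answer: $-2916$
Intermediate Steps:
$s{\left(v,H \right)} = 4 v^{2}$ ($s{\left(v,H \right)} = \left(2 v\right)^{2} = 4 v^{2}$)
$- s{\left(-27,237 \right)} = - 4 \left(-27\right)^{2} = - 4 \cdot 729 = \left(-1\right) 2916 = -2916$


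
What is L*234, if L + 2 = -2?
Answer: -936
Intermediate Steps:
L = -4 (L = -2 - 2 = -4)
L*234 = -4*234 = -936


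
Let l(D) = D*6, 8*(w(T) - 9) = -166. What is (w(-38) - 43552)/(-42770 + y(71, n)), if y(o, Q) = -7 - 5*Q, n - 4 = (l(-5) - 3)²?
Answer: 174255/192968 ≈ 0.90303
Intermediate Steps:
w(T) = -47/4 (w(T) = 9 + (⅛)*(-166) = 9 - 83/4 = -47/4)
l(D) = 6*D
n = 1093 (n = 4 + (6*(-5) - 3)² = 4 + (-30 - 3)² = 4 + (-33)² = 4 + 1089 = 1093)
(w(-38) - 43552)/(-42770 + y(71, n)) = (-47/4 - 43552)/(-42770 + (-7 - 5*1093)) = -174255/(4*(-42770 + (-7 - 5465))) = -174255/(4*(-42770 - 5472)) = -174255/4/(-48242) = -174255/4*(-1/48242) = 174255/192968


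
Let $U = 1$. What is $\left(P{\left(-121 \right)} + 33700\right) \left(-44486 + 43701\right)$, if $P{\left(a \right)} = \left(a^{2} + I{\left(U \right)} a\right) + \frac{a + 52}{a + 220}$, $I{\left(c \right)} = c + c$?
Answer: $- \frac{1245986540}{33} \approx -3.7757 \cdot 10^{7}$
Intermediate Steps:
$I{\left(c \right)} = 2 c$
$P{\left(a \right)} = a^{2} + 2 a + \frac{52 + a}{220 + a}$ ($P{\left(a \right)} = \left(a^{2} + 2 \cdot 1 a\right) + \frac{a + 52}{a + 220} = \left(a^{2} + 2 a\right) + \frac{52 + a}{220 + a} = a^{2} + 2 a + \frac{52 + a}{220 + a}$)
$\left(P{\left(-121 \right)} + 33700\right) \left(-44486 + 43701\right) = \left(\frac{52 + \left(-121\right)^{3} + 222 \left(-121\right)^{2} + 441 \left(-121\right)}{220 - 121} + 33700\right) \left(-44486 + 43701\right) = \left(\frac{52 - 1771561 + 222 \cdot 14641 - 53361}{99} + 33700\right) \left(-785\right) = \left(\frac{52 - 1771561 + 3250302 - 53361}{99} + 33700\right) \left(-785\right) = \left(\frac{1}{99} \cdot 1425432 + 33700\right) \left(-785\right) = \left(\frac{475144}{33} + 33700\right) \left(-785\right) = \frac{1587244}{33} \left(-785\right) = - \frac{1245986540}{33}$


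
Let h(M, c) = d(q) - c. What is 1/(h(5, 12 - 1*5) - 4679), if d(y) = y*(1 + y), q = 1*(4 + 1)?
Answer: -1/4656 ≈ -0.00021478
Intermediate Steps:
q = 5 (q = 1*5 = 5)
h(M, c) = 30 - c (h(M, c) = 5*(1 + 5) - c = 5*6 - c = 30 - c)
1/(h(5, 12 - 1*5) - 4679) = 1/((30 - (12 - 1*5)) - 4679) = 1/((30 - (12 - 5)) - 4679) = 1/((30 - 1*7) - 4679) = 1/((30 - 7) - 4679) = 1/(23 - 4679) = 1/(-4656) = -1/4656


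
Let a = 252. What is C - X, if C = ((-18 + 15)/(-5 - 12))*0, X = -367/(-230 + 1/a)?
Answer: -92484/57959 ≈ -1.5957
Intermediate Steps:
X = 92484/57959 (X = -367/(-230 + 1/252) = -367/(-57959/252) = -367*(-252/57959) = 92484/57959 ≈ 1.5957)
C = 0 (C = -3/(-17)*0 = -3*(-1/17)*0 = (3/17)*0 = 0)
C - X = 0 - 1*92484/57959 = 0 - 92484/57959 = -92484/57959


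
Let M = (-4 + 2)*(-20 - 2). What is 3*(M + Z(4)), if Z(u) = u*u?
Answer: 180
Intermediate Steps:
Z(u) = u²
M = 44 (M = -2*(-22) = 44)
3*(M + Z(4)) = 3*(44 + 4²) = 3*(44 + 16) = 3*60 = 180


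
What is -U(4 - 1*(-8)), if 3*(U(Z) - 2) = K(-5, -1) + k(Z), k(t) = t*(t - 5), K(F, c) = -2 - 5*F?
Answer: -113/3 ≈ -37.667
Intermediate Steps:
k(t) = t*(-5 + t)
U(Z) = 29/3 + Z*(-5 + Z)/3 (U(Z) = 2 + ((-2 - 5*(-5)) + Z*(-5 + Z))/3 = 2 + ((-2 + 25) + Z*(-5 + Z))/3 = 2 + (23 + Z*(-5 + Z))/3 = 2 + (23/3 + Z*(-5 + Z)/3) = 29/3 + Z*(-5 + Z)/3)
-U(4 - 1*(-8)) = -(29/3 + (4 - 1*(-8))*(-5 + (4 - 1*(-8)))/3) = -(29/3 + (4 + 8)*(-5 + (4 + 8))/3) = -(29/3 + (⅓)*12*(-5 + 12)) = -(29/3 + (⅓)*12*7) = -(29/3 + 28) = -1*113/3 = -113/3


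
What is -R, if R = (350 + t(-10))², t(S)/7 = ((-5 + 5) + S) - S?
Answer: -122500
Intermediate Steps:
t(S) = 0 (t(S) = 7*(((-5 + 5) + S) - S) = 7*((0 + S) - S) = 7*(S - S) = 7*0 = 0)
R = 122500 (R = (350 + 0)² = 350² = 122500)
-R = -1*122500 = -122500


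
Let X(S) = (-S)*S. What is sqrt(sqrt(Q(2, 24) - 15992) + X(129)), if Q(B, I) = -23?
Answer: sqrt(-16641 + I*sqrt(16015)) ≈ 0.4905 + 129.0*I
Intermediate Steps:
X(S) = -S**2
sqrt(sqrt(Q(2, 24) - 15992) + X(129)) = sqrt(sqrt(-23 - 15992) - 1*129**2) = sqrt(sqrt(-16015) - 1*16641) = sqrt(I*sqrt(16015) - 16641) = sqrt(-16641 + I*sqrt(16015))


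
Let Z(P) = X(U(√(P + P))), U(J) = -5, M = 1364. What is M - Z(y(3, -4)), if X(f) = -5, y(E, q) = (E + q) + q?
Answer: 1369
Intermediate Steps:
y(E, q) = E + 2*q
Z(P) = -5
M - Z(y(3, -4)) = 1364 - 1*(-5) = 1364 + 5 = 1369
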